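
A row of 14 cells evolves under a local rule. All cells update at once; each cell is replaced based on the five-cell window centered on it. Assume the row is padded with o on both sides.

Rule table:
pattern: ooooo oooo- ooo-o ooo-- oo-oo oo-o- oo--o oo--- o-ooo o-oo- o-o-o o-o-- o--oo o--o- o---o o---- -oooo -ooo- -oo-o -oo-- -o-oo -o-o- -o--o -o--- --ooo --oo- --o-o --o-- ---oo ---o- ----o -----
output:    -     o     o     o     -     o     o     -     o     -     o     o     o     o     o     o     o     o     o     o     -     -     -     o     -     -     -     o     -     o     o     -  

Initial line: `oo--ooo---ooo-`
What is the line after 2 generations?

generation 1: oooo-oo-o--oo-
generation 2: --oo--ooo-o-o-

--oo--ooo-o-o-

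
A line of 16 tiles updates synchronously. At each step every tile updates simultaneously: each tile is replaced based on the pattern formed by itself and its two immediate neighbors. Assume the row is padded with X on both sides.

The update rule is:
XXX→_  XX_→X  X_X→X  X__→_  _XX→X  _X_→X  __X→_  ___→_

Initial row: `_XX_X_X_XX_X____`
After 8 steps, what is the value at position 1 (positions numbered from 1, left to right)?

XXXXXXXXXXXX____
___________X____
___________X____  (fixed point — unchanged through step 8)
position 1 holds _

_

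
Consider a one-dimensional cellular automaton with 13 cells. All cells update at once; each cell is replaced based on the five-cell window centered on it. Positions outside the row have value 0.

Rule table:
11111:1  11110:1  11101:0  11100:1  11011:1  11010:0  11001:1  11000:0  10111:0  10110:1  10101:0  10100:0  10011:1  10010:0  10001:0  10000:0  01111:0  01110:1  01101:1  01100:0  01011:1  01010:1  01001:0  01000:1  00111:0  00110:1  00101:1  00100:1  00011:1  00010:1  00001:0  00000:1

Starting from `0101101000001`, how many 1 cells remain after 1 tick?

9

1111100101011
count of 1: 9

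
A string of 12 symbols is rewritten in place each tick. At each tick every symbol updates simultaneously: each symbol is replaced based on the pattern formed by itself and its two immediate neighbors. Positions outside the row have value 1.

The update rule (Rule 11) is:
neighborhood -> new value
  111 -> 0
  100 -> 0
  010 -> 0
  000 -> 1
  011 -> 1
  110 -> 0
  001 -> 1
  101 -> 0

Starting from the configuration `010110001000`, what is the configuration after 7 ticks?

tick 1: 000100110011
tick 2: 011001100110
tick 3: 010011001100
tick 4: 000110011001
tick 5: 011100110011
tick 6: 010001100110
tick 7: 000111001100

000111001100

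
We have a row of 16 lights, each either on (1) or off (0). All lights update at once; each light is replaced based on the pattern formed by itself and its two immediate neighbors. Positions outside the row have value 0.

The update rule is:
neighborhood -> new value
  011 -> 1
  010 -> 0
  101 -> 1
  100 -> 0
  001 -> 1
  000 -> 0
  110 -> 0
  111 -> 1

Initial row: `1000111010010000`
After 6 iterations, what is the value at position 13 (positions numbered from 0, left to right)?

0

0001110100100000
0011101001000000
0111010010000000
1110100100000000
1101001000000000
1010010000000000
position 13 holds 0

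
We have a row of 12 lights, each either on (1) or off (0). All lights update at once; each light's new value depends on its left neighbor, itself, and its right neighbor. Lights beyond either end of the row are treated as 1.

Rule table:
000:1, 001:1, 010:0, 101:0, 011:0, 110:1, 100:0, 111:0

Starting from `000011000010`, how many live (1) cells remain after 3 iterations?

6

011101011100
000100000101
011001111000
count of 1: 6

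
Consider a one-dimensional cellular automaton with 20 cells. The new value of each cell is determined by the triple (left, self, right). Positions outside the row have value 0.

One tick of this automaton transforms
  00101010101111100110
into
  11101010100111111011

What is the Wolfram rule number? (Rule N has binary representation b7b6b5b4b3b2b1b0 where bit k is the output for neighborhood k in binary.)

215

position 11: 111 → 1  (bit 7 = 1)
position 14: 110 → 1  (bit 6 = 1)
position 3: 101 → 0  (bit 5 = 0)
position 15: 100 → 1  (bit 4 = 1)
position 10: 011 → 0  (bit 3 = 0)
position 2: 010 → 1  (bit 2 = 1)
position 1: 001 → 1  (bit 1 = 1)
position 0: 000 → 1  (bit 0 = 1)
bits b7..b0 = 11010111 = 215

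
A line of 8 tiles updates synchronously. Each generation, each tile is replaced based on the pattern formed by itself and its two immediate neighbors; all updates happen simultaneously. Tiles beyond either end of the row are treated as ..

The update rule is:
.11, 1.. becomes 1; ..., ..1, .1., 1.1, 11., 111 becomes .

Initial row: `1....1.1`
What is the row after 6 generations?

.1......
..1.....
...1....
....1...
.....1..
......1.

......1.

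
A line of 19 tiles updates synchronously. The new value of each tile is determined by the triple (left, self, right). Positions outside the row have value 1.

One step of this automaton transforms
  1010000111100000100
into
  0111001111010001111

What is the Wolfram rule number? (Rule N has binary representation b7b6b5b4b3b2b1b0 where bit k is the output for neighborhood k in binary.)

position 8: 111 → 1  (bit 7 = 1)
position 0: 110 → 0  (bit 6 = 0)
position 1: 101 → 1  (bit 5 = 1)
position 3: 100 → 1  (bit 4 = 1)
position 7: 011 → 1  (bit 3 = 1)
position 2: 010 → 1  (bit 2 = 1)
position 6: 001 → 1  (bit 1 = 1)
position 4: 000 → 0  (bit 0 = 0)
bits b7..b0 = 10111110 = 190

190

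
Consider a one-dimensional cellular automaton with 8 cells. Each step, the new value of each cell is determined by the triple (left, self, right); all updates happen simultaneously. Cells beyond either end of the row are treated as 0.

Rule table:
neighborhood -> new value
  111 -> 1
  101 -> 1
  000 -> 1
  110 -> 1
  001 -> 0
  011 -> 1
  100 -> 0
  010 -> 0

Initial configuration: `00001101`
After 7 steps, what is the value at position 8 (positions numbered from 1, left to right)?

step 1: 11101110
step 2: 11111110
step 3: 11111110  (fixed point — unchanged through step 7)
position 8 holds 0

0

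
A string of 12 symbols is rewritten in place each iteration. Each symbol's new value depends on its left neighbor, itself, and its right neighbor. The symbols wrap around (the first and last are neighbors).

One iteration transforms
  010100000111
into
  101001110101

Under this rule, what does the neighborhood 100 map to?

0

At position 4 the neighborhood is 100; the next row has 0 there.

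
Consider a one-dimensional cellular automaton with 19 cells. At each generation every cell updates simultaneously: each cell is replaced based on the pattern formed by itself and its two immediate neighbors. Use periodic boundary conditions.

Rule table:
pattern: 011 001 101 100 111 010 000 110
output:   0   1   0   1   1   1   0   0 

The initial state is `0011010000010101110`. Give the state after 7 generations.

generation 1: 0100011000110100101
generation 2: 0110100101000111101
generation 3: 0000111101101011001
generation 4: 1001011000001000111
generation 5: 0111000100011101011
generation 6: 0010101110101001000
generation 7: 0110100100101111100

0110100100101111100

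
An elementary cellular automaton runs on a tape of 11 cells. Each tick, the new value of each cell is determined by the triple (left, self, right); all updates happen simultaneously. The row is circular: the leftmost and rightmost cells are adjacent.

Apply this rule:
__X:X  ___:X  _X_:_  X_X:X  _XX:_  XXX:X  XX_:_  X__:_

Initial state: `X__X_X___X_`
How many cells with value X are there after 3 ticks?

4

__X_X__XX_X
_X_X__X__X_
X_X__X__X__
count of X: 4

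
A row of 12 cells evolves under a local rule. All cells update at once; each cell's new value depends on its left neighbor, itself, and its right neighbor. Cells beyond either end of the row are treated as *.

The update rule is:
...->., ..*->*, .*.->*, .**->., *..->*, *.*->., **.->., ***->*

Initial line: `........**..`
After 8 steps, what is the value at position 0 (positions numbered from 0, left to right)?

*......*..**
.*....****.*
.**..*.**...
...***...*.*
*.*.*.*.**..
..*.*.*...**
***.*.**.*.*
**..*....*..
position 0 holds *

*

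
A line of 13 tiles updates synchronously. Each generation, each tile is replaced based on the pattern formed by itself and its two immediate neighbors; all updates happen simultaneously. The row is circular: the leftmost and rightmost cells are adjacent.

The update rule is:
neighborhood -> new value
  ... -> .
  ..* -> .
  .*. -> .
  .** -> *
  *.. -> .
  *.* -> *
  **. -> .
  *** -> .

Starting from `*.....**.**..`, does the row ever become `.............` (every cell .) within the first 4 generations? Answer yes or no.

yes

......*.**...
.......**....
.......*.....
.............
all cells are . at generation 4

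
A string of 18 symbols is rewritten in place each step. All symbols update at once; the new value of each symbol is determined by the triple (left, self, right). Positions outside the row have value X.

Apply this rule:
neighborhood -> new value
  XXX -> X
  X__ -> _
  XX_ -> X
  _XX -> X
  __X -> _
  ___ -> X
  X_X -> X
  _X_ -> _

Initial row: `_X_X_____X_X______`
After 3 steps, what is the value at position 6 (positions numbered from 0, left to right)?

X_X__XXX__X__XXXX_
XX___XXX_____XXXXX
XX_X_XXX_XXX_XXXXX
position 6 holds X

X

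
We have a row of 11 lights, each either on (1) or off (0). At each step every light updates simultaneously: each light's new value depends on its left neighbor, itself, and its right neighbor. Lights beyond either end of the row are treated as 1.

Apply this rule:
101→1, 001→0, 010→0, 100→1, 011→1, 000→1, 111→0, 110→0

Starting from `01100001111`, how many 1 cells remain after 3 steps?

11011101000
00110010110
10101001101
count of 1: 6

6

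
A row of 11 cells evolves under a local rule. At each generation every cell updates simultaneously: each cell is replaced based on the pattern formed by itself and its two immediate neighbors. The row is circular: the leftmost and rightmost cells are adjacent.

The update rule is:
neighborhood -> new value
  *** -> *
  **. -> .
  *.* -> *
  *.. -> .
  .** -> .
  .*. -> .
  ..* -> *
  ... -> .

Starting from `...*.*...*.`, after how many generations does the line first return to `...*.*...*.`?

11

generation 1: ..*.*...*..
generation 2: .*.*...*...
generation 3: *.*...*....
generation 4: .*...*....*
generation 5: *...*....*.
generation 6: ...*....*.*
generation 7: ..*....*.*.
generation 8: .*....*.*..
generation 9: *....*.*...
generation 10: ....*.*...*
generation 11: ...*.*...*.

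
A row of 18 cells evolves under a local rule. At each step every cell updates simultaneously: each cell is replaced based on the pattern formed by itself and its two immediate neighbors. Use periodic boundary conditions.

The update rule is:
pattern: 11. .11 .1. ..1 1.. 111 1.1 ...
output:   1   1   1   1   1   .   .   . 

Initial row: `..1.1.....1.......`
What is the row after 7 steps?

1.1.1.1.11.1.11.1.

.11.11...111......
111.111.11.11.....
1.1.1.1.11.111...1
1.1.1.1.11.1.11.11
1.1.1.1.11.1.11.1.
1.1.1.1.11.1.11.1.  (fixed point — unchanged through step 7)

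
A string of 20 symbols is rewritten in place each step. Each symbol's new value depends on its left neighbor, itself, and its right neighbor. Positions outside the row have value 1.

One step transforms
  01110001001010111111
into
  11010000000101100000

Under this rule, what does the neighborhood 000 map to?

0

At position 5 the neighborhood is 000; the next row has 0 there.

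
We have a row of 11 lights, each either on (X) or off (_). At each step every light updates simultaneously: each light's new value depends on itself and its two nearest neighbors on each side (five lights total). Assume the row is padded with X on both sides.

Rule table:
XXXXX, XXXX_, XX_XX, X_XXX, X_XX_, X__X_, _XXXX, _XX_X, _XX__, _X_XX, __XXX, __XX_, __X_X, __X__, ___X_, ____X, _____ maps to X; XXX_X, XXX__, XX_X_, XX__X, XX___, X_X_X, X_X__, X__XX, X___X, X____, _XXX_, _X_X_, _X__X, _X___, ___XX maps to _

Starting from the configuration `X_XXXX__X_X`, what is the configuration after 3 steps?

_XXXX__XXXX
XXXX___XXXX
XXX____XXXX

XXX____XXXX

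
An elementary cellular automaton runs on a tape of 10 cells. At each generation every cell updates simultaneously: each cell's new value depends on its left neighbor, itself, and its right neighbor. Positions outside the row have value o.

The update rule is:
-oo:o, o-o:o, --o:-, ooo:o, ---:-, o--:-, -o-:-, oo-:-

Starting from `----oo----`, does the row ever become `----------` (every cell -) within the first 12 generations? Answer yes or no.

yes

generation 1: ----o-----
generation 2: ----------
all cells are - at generation 2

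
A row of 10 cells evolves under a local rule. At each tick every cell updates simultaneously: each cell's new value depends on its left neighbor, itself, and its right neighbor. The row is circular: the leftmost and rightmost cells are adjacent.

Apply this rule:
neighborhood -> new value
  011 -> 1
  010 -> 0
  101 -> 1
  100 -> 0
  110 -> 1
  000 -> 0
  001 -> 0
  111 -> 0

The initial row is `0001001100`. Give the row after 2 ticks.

0000001100

0000001100
0000001100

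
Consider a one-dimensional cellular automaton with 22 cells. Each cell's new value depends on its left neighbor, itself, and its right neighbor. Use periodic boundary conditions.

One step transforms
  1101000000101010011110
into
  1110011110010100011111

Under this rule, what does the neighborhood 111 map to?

At position 18 the neighborhood is 111; the next row has 1 there.

1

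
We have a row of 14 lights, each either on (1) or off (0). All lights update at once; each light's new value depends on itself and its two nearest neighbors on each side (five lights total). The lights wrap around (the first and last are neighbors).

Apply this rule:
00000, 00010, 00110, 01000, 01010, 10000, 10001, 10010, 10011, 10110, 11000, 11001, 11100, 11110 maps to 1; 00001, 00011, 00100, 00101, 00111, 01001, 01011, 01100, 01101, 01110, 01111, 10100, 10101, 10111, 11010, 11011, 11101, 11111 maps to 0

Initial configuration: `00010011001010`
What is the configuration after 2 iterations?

10100110110101
00001100100001

00001100100001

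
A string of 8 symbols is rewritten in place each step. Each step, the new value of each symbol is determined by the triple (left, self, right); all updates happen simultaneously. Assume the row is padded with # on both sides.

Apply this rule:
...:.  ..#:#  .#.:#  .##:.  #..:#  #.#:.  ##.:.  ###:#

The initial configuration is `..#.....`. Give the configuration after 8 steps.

####...#
###.#.#.
##..#.#.
#.###.#.
...#..#.
#.#####.
...###..
#.#.#.##

#.#.#.##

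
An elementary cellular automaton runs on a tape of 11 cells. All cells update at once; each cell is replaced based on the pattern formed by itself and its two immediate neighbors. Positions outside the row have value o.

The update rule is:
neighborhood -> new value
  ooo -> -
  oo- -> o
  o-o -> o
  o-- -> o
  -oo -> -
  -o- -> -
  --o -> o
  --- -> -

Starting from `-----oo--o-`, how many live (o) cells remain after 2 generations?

6

generation 1: o---o-ooo-o
generation 2: oo-o-o--oo-
count of o: 6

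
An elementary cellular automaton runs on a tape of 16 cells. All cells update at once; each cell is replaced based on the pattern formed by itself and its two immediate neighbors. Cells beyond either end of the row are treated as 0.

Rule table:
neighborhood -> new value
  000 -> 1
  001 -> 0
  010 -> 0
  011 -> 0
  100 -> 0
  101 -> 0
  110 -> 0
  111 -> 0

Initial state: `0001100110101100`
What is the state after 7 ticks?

tick 1: 1100000000000001
tick 2: 0001111111111100
tick 3: 1100000000000001  (repeats tick 1; period 2)
tick 7: 1100000000000001

1100000000000001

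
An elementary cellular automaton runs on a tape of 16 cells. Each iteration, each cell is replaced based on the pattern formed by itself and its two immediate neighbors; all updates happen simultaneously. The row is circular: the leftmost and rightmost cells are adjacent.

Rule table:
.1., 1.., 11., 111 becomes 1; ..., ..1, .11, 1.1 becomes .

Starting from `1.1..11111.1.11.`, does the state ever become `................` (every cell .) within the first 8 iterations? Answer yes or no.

iteration 1: 1.11..1111.1..1.
iteration 2: 1..11..111.11.1.
iteration 3: 11..11..11..1.1.
iteration 4: .11..11..11.1.1.
iteration 5: ..11..11..1.1.11
iteration 6: 1..11..11.1.1..1
iteration 7: 11..11..1.1.11..
iteration 8: .11..11.1.1..11.
iteration 8 is .11..11.1.1..11., still not uniform .

no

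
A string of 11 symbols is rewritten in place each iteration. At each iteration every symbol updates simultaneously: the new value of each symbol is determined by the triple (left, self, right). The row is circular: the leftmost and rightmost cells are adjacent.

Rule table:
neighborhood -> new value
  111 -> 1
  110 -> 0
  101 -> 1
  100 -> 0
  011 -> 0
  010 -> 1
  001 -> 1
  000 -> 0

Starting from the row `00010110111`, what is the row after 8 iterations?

11100010110

iteration 1: 00111001010
iteration 2: 01010011110
iteration 3: 11110101100
iteration 4: 01101110001
iteration 5: 10010100011
iteration 6: 00111100101
iteration 7: 01011001111
iteration 8: 11100010110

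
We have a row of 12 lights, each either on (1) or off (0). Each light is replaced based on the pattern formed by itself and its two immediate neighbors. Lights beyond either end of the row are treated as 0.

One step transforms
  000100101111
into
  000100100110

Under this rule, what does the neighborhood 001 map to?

At position 2 the neighborhood is 001; the next row has 0 there.

0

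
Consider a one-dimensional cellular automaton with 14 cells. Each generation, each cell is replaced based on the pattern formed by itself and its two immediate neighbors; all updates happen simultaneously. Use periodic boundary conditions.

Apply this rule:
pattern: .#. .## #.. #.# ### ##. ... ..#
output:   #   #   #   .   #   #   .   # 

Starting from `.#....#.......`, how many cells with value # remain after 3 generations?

12

###..###......
#########....#
##########..##
count of #: 12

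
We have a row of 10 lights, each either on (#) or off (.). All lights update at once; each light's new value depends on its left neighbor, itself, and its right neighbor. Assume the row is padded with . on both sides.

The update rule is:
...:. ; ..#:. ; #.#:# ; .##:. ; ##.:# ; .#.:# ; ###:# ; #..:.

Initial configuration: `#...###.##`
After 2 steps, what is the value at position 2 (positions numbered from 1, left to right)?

.

#....###.#
#.....####
position 2 holds .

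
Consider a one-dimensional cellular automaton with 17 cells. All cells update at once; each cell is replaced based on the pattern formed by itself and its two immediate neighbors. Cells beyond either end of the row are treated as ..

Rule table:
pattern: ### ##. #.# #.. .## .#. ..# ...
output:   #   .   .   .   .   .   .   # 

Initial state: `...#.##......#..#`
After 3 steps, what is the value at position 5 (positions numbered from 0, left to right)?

#

##......####.....
...####..##..####
##..##........##.
position 5 holds #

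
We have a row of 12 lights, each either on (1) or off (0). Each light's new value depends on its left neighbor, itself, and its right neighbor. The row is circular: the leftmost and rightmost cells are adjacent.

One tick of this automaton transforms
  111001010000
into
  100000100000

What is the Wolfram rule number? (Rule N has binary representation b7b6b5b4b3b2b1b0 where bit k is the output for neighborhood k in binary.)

40

position 1: 111 → 0  (bit 7 = 0)
position 2: 110 → 0  (bit 6 = 0)
position 6: 101 → 1  (bit 5 = 1)
position 3: 100 → 0  (bit 4 = 0)
position 0: 011 → 1  (bit 3 = 1)
position 5: 010 → 0  (bit 2 = 0)
position 4: 001 → 0  (bit 1 = 0)
position 9: 000 → 0  (bit 0 = 0)
bits b7..b0 = 00101000 = 40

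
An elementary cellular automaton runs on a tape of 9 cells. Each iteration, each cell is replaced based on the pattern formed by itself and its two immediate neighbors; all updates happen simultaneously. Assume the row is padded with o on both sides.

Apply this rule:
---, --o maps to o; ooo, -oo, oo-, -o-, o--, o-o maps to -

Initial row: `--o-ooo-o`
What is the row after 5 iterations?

-ooo-----

iteration 1: -o-------
iteration 2: ---oooooo
iteration 3: -oo------
iteration 4: ----ooooo
iteration 5: -ooo-----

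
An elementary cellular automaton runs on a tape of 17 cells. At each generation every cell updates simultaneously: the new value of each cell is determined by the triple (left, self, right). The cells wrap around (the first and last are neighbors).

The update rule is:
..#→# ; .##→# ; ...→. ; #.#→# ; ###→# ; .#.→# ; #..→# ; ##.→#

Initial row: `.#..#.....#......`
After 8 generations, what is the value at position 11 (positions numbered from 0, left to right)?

######...###.....
#######.#####...#
##############.##
#################
#################  (fixed point — unchanged through generation 8)
position 11 holds #

#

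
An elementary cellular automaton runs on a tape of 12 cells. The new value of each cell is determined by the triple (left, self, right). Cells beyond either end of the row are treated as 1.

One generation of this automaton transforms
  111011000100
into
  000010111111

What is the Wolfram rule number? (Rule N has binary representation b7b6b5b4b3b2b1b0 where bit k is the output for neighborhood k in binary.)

31

position 0: 111 → 0  (bit 7 = 0)
position 2: 110 → 0  (bit 6 = 0)
position 3: 101 → 0  (bit 5 = 0)
position 6: 100 → 1  (bit 4 = 1)
position 4: 011 → 1  (bit 3 = 1)
position 9: 010 → 1  (bit 2 = 1)
position 8: 001 → 1  (bit 1 = 1)
position 7: 000 → 1  (bit 0 = 1)
bits b7..b0 = 00011111 = 31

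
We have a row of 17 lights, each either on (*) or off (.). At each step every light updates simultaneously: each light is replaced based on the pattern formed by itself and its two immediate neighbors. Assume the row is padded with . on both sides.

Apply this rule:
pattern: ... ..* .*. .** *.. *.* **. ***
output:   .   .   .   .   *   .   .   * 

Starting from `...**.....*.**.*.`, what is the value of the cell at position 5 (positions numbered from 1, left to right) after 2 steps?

.....*..........*
......*..........
position 5 holds .

.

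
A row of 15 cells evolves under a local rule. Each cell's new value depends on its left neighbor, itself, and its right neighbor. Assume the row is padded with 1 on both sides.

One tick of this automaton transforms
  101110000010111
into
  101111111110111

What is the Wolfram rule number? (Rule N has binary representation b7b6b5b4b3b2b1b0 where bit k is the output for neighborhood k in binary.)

position 3: 111 → 1  (bit 7 = 1)
position 0: 110 → 1  (bit 6 = 1)
position 1: 101 → 0  (bit 5 = 0)
position 5: 100 → 1  (bit 4 = 1)
position 2: 011 → 1  (bit 3 = 1)
position 10: 010 → 1  (bit 2 = 1)
position 9: 001 → 1  (bit 1 = 1)
position 6: 000 → 1  (bit 0 = 1)
bits b7..b0 = 11011111 = 223

223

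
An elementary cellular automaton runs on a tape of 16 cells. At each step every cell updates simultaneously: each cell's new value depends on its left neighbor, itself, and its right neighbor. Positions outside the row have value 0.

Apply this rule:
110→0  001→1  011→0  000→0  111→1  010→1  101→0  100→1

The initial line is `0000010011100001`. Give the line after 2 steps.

0000111101010011
0001011001011100

0001011001011100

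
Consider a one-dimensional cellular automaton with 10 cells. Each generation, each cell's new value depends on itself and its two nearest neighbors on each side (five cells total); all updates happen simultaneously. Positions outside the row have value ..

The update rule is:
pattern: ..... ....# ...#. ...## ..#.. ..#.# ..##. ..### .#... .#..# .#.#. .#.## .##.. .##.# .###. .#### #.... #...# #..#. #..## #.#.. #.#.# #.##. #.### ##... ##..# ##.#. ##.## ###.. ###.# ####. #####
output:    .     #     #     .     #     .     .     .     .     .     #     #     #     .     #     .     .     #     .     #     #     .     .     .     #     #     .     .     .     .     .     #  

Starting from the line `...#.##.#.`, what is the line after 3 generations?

..##.#.#.#

generation 1: .##.#...#.
generation 2: ....#.###.
generation 3: ..##.#.#.#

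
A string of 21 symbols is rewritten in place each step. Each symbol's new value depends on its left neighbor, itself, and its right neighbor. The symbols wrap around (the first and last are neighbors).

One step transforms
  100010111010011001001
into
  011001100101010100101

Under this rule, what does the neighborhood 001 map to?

At position 3 the neighborhood is 001; the next row has 0 there.

0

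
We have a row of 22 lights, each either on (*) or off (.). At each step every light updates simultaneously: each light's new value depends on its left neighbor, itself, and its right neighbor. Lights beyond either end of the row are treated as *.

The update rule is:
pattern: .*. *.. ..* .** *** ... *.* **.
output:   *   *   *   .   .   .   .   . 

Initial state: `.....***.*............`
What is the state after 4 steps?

*...*....**..........*
.*.***..*..*........*.
.*....*******......**.
.**..*.......*....*...

.**..*.......*....*...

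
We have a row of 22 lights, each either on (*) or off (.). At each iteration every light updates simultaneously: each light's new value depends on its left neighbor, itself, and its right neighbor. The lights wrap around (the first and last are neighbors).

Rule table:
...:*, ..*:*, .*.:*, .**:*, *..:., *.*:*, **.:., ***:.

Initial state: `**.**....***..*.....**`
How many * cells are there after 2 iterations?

..**..****...**.*****.
***..**....***.**.....
count of *: 10

10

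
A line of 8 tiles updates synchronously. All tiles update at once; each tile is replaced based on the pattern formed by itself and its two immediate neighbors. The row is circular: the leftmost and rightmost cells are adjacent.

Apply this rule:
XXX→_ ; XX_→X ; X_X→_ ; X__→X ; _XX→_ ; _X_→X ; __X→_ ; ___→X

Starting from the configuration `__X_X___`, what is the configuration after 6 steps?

____X_X_

X_X_XXXX
X_X_____
X_XXXXX_
X_____X_
XXXXX_X_
____X_X_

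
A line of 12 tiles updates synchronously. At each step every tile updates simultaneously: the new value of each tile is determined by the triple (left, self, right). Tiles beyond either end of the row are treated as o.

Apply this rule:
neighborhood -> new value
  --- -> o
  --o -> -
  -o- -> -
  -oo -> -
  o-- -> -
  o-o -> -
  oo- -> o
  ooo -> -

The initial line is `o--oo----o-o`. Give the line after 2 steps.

step 1: o---o-oo----
step 2: o-o----o-oo-

o-o----o-oo-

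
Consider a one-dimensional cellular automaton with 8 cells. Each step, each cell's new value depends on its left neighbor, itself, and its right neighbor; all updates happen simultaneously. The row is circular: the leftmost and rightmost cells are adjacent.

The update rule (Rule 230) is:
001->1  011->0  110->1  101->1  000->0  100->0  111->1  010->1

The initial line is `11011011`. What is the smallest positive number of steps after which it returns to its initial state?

8

11101101
11110110
01111011
10111101
11011110
01101111
10110111
11011011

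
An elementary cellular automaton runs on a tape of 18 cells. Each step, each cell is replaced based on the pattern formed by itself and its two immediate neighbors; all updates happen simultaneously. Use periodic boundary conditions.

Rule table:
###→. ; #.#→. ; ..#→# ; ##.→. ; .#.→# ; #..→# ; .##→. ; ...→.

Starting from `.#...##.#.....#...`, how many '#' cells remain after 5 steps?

3

###.#...##...###..
....##.#..#.#...##
#..#...####.##.#..
#####.#........###
......##......#...
count of #: 3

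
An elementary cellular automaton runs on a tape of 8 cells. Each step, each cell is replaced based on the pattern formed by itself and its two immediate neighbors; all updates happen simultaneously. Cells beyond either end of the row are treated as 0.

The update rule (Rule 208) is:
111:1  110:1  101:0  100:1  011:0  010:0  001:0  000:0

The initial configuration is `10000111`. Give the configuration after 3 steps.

00010000

01000011
00100001
00010000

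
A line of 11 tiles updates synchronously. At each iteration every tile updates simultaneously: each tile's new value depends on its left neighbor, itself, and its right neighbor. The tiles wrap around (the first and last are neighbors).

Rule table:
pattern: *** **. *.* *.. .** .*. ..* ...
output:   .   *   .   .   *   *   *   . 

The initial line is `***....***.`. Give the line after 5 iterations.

*.*...**.*.
*.*..***.*.
*.*.**.*.*.
*.*.**.*.*.  (fixed point — unchanged through iteration 5)

*.*.**.*.*.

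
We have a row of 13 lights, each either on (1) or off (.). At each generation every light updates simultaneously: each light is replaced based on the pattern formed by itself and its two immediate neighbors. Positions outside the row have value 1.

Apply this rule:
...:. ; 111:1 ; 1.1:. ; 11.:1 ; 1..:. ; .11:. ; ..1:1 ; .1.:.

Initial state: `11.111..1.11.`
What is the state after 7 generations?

11...1..1..1.

generation 1: 11..11.1...1.
generation 2: 11.1.1....1..
generation 3: 11.......1..1
generation 4: 11......1..1.
generation 5: 11.....1..1..
generation 6: 11....1..1..1
generation 7: 11...1..1..1.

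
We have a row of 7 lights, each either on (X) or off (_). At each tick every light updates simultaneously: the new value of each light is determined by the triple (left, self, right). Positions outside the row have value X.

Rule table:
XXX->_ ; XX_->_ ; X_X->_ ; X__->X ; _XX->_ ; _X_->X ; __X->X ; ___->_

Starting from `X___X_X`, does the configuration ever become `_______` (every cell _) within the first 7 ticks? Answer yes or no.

_X_XX__
_X___XX
_XX_X__
____XXX
X__X___
_XXXX_X
_______
all cells are _ at tick 7

yes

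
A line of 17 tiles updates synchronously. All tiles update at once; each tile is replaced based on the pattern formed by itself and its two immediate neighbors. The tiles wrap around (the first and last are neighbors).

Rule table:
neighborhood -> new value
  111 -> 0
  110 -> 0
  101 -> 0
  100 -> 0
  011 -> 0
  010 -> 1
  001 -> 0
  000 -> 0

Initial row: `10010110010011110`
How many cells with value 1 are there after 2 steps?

10010000010000000
10010000010000000
count of 1: 3

3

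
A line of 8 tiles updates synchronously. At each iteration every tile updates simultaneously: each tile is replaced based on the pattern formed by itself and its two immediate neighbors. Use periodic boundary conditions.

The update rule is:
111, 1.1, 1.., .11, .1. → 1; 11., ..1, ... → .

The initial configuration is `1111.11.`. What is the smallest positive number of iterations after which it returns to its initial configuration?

8

111.11.1
11.11.11
1.11.111
.11.1111
11.1111.
1.1111.1
.1111.11
1111.11.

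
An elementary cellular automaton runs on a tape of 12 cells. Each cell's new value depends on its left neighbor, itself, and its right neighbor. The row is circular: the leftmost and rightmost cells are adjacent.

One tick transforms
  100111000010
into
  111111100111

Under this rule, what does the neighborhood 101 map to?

1

At position 11 the neighborhood is 101; the next row has 1 there.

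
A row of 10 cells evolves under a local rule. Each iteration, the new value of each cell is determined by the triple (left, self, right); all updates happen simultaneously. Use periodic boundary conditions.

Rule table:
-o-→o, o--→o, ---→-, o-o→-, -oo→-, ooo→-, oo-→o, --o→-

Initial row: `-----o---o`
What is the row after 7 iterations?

o----oo--o
oo----oo--
-oo----oo-
--oo----oo
o--oo----o
oo--oo----
-oo--oo---

-oo--oo---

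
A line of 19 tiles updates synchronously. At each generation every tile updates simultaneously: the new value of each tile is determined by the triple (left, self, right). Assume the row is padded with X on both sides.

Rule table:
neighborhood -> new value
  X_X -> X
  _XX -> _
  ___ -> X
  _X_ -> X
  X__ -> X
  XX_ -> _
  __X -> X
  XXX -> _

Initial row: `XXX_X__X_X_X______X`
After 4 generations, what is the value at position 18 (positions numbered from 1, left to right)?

___XXXXXXXXXXXXXXX_
XXX_______________X
___XXXXXXXXXXXXXXX_  (repeats generation 1; period 2)
generation 4: XXX_______________X
position 18 holds _

_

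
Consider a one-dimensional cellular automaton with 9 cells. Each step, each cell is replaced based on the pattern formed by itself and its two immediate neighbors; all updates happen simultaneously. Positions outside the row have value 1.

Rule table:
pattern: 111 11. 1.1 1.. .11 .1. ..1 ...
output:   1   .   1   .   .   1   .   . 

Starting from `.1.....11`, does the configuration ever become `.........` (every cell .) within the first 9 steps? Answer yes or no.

step 1: 11......1
step 2: 1........
step 3: .........
all cells are . at step 3

yes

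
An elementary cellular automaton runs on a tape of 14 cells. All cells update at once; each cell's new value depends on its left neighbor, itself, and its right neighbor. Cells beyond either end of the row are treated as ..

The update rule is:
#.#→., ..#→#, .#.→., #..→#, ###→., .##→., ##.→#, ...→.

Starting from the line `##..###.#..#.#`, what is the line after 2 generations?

#..###.##.##..

generation 1: .###..#..##...
generation 2: #..###.##.##..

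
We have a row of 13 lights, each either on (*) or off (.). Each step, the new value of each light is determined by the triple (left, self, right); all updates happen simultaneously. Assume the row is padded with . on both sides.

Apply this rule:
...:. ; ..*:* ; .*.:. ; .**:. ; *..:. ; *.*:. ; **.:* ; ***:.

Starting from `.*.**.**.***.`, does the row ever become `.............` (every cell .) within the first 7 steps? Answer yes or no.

step 1: *...*..*...*.
step 2: ...*..*...*..
step 3: ..*..*...*...
step 4: .*..*...*....
step 5: *..*...*.....
step 6: ..*...*......
step 7: .*...*.......
step 7 is .*...*......., still not uniform .

no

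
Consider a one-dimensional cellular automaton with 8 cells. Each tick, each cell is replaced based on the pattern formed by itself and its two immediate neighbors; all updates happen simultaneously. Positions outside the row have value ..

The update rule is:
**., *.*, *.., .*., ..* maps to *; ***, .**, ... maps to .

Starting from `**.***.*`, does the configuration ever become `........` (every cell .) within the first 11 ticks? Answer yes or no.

.**..***
*.***..*
**..****
.***...*
*..**.**
***.**.*
..**.***
.*.**..*
***.****
..**...*
.*.**.**
tick 11 is .*.**.**, still not uniform .

no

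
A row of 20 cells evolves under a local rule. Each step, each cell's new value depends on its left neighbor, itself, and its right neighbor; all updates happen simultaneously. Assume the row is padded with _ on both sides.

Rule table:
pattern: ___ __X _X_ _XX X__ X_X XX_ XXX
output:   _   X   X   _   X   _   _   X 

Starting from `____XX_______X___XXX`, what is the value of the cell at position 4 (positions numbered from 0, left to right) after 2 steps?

X

step 1: ___X__X_____XXX_X_X_
step 2: __XXXXXX___X_X__X_XX
position 4 holds X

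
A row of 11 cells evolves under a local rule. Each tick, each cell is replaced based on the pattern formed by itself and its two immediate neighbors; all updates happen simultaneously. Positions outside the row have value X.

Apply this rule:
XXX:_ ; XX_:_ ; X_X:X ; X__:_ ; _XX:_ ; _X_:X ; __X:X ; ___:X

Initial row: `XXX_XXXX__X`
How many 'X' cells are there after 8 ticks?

___X_____X_
_XXX_XXXXXX
X___X______
__XXX_XXXXX
_X___X_____
XX_XXX_XXXX
__X___X____
_XX_XXX_XXX
count of X: 8

8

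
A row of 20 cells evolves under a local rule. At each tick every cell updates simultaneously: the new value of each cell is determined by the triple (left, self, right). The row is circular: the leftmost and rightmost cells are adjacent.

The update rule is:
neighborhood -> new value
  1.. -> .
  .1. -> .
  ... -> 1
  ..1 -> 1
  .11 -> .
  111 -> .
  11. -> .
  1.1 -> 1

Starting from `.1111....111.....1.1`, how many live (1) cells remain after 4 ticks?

9

tick 1: 1.....111....1111.1.
tick 2: ..1111....111....1.1
tick 3: .1.....111....111.1.
tick 4: 1..1111....111...1..
count of 1: 9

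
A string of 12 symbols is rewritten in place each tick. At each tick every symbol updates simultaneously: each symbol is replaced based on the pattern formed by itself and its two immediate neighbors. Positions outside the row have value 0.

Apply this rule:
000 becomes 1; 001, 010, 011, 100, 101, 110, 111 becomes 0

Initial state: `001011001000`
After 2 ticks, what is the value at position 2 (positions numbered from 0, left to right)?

1

tick 1: 100000000011
tick 2: 001111111000
position 2 holds 1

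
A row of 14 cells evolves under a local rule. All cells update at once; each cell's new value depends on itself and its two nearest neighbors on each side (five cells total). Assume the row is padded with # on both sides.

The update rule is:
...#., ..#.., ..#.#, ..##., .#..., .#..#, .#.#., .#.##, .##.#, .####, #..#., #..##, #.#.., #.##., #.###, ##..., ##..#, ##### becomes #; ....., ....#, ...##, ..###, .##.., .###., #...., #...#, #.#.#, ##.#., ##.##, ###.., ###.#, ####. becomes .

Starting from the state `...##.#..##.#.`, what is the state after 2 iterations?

#..##.#####..#
.####.###..##.

.####.###..##.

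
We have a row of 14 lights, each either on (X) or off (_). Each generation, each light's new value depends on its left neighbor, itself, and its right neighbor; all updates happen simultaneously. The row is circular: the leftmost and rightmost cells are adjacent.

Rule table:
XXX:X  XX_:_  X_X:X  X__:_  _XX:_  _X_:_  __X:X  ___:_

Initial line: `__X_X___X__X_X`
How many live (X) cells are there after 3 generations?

generation 1: _X_X___X__X_X_
generation 2: X_X___X__X_X__
generation 3: _X___X__X_X__X
count of X: 5

5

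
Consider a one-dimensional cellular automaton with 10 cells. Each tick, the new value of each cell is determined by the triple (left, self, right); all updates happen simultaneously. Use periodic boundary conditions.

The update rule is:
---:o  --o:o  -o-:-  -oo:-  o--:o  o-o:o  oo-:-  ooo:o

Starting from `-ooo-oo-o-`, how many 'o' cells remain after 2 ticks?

5

o-o-o--o-o
-o-o-oo-o-
count of o: 5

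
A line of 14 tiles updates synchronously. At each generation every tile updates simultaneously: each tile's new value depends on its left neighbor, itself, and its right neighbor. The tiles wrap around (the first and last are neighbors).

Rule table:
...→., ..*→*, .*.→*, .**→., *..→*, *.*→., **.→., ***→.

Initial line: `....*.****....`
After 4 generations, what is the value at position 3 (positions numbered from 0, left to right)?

.

generation 1: ...**.....*...
generation 2: ..*..*...***..
generation 3: .******.*...*.
generation 4: *.......**.***
position 3 holds .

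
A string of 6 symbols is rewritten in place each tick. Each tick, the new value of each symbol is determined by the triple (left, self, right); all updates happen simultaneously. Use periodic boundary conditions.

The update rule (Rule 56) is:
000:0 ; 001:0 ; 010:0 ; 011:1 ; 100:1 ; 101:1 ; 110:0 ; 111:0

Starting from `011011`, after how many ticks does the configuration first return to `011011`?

3

tick 1: 110110
tick 2: 101101
tick 3: 011011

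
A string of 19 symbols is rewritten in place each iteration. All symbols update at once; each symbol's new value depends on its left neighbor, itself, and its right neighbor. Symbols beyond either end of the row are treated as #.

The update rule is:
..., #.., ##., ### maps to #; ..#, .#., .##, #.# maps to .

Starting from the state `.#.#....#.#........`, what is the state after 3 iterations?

....###....#######.
###..#####..######.
####..#####..#####.

####..#####..#####.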